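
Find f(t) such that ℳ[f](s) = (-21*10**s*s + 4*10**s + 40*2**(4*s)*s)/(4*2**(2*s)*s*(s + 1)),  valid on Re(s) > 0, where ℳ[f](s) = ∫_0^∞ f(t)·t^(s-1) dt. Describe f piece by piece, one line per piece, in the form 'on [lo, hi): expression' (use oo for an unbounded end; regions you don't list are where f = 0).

on [0, 5/2): 1
on [5/2, 4): 5*t/2

decompose at 5/2; ℳ[f](s) sums the 2 pieces' integrals
∫ 1·t^(s-1) over [0, 5/2)
segment [5/2, 4) carries 5*t/2; integrate it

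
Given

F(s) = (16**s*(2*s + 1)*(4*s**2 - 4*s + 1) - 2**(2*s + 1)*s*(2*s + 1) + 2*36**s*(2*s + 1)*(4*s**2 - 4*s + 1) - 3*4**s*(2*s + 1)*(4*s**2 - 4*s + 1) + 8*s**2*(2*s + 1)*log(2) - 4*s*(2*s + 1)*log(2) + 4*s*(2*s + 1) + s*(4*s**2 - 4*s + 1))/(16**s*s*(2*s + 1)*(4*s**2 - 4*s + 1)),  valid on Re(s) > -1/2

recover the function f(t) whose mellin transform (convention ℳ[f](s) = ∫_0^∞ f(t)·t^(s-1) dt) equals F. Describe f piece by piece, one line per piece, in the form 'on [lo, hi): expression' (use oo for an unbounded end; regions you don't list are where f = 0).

peel off the power substitution: 2*t on [0, 1/4); log(2*t)/(2*t) on [1/4, 1/2); 3 on [1/2, 1); …
reversing the common scale on t: t on [0, 1/2); log(t)/t on [1/2, 1); 3 on [1, 2); …
slice at 1/16, 1/4, 1, transform all 4 pieces, and sum them
segment [0, 1/16) carries 2*sqrt(t); integrate it
∫ log(2*sqrt(t))/(2*sqrt(t))·t^(s-1) over [1/16, 1/4)
∫ 3·t^(s-1) over [1/4, 1)
∫ 2·t^(s-1) over [1, 9/4)

on [0, 1/16): 2*sqrt(t)
on [1/16, 1/4): log(2*sqrt(t))/(2*sqrt(t))
on [1/4, 1): 3
on [1, 9/4): 2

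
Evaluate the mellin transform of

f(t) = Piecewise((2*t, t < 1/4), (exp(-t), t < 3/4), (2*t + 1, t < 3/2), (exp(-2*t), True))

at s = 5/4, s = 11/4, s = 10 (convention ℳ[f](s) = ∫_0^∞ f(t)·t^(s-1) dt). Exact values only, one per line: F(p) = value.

F(5/4) = -11*sqrt(2)*3**(1/4)/20 - uppergamma(5/4, 3/4) + 2**(3/4)*uppergamma(5/4, 3)/4 + sqrt(2)/36 + uppergamma(5/4, 1/4) + 8*2**(3/4)*3**(1/4)/5
F(11/4) = -uppergamma(11/4, 3/4) - 189*sqrt(2)*3**(3/4)/1760 + sqrt(2)/480 + 2**(1/4)*uppergamma(11/4, 3)/8 + uppergamma(11/4, 1/4) + 72*2**(1/4)*3**(3/4)/55
F(10) = -201383466759*exp(-3/4)/262144 + 2477577947/115343360 + 1820151*exp(-3)/256 + 122145247909*exp(-1/4)/262144

remove the common scale on t first: t on [0, 1/2); exp(-t/2) on [1/2, 3/2); t + 1 on [3/2, 3); …
cuts at 1/4, 3/4, 3/2: linearity sums the 4 kernel integrals
∫ 2*t·t^(s-1) over [0, 1/4)
over [1/4, 3/4), the kernel integral of exp(-t) enters the sum
between 3/4 and 3/2 the integrand is (2*t + 1)·t^(s-1)
over [3/2, ∞), the kernel integral of exp(-2*t) enters the sum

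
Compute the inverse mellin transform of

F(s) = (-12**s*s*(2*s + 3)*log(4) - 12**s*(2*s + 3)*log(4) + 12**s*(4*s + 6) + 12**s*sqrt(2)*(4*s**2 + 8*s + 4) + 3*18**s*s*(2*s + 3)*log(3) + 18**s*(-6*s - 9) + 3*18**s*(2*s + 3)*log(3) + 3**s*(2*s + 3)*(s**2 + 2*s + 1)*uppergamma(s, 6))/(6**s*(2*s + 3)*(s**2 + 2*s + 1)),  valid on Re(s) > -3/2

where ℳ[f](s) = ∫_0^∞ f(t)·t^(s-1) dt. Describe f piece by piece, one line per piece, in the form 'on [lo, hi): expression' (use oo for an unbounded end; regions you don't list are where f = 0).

split f at 2, 3: ℳ[f](s) collects 3 kernel integrals
piece [0, 2): integrate t**(3/2) against the kernel
on [2, 3) integrate f = t*log(t) against the kernel
the [3, ∞) slice contributes ∫ exp(-2*t)·t^(s-1) dt

on [0, 2): t**(3/2)
on [2, 3): t*log(t)
on [3, oo): exp(-2*t)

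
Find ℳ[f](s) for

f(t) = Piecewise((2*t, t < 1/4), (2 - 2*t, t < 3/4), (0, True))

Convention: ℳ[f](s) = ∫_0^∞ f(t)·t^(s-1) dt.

reversing the common scale on t: t on [0, 1/2); 2 - t on [1/2, 3/2)
integrate the 2 segments split at 1/4, then add the results
[0, 1/4) adds the kernel integral of 2*t
∫ over [1/4, 3/4) of (2 - 2*t)·t^(s-1) joins the sum

(3**s*s + 4*3**s - 2*s - 4)/(2*2**(2*s)*s*(s + 1))
  Re(s) > -1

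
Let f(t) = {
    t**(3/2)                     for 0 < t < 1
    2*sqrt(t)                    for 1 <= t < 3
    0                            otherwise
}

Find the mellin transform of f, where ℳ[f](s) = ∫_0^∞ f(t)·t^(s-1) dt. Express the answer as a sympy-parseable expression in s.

summing 2 kernel integrals split by 1 yields ℳ[f](s)
between 0 and 1 the integrand is t**(3/2)·t^(s-1)
the [1, 3) slice contributes ∫ 2*sqrt(t)·t^(s-1) dt

(4*sqrt(3)*3**s*(2*s + 3) - 4*s - 10)/((2*s + 1)*(2*s + 3))
  Re(s) > -3/2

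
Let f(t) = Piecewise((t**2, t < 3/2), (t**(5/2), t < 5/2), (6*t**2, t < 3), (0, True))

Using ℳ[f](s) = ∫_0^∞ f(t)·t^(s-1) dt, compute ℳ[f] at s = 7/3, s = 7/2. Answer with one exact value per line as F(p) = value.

integrate the 3 segments split at 3/2, 5/2, then add the results
the [0, 3/2) slice contributes ∫ t**2·t^(s-1) dt
[3/2, 5/2) adds the kernel integral of t**(5/2)
for t in [5/2, 3): the term is ∫ 6*t**2·t^(s-1)

F(7/3) = -5625*2**(2/3)*5**(1/3)/208 - 243*2**(1/6)*3**(5/6)/464 + 243*2**(2/3)*3**(1/3)/416 + 1875*2**(1/6)*5**(5/6)/464 + 1458*3**(1/3)/13
F(7/2) = -9375*sqrt(10)/176 + 243*sqrt(6)/352 + 931/24 + 2916*sqrt(3)/11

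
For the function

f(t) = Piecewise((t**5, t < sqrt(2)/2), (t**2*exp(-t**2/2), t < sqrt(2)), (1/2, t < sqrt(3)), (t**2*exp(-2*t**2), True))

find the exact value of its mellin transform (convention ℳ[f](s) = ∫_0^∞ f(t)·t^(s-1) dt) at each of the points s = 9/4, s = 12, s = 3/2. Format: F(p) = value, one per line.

F(9/4) = -2*2**(1/8)*uppergamma(17/8, 1) - 4*2**(1/8)/9 + 2**(7/8)*uppergamma(17/8, 6)/16 + 2**(3/8)/116 + 2*3**(1/8)/3 + 2*2**(1/8)*uppergamma(17/8, 1/4)
F(12) = -125248*exp(-1) + sqrt(2)/8704 + 11007*exp(-6)/16 + 665/24 + 3786745*exp(-1/4)/64
F(3/2) = -2**(3/4)*uppergamma(7/4, 1) - 101*2**(3/4)/312 + 2**(1/4)*uppergamma(7/4, 6)/8 + 3**(3/4)/3 + 2**(3/4)*uppergamma(7/4, 1/4)

strip the power substitution: t**(5/2) on [0, 1/2); t*exp(-t/2) on [1/2, 2); 1/2 on [2, 3); …
peel off the shared t-power: t**(3/2) on [0, 1/2); exp(-t/2) on [1/2, 2); 1/(2*t) on [2, 3); …
breakpoints sqrt(2)/2, sqrt(2), sqrt(3): one integral from each of the 4 segments
on [0, sqrt(2)/2): add ∫ t**5·t^(s-1) dt
the [sqrt(2)/2, sqrt(2)) slice contributes ∫ t**2*exp(-t**2/2)·t^(s-1) dt
segment sqrt(2) to sqrt(3) holds 1/2; add its integral
segment [sqrt(3), ∞) carries t**2*exp(-2*t**2); integrate it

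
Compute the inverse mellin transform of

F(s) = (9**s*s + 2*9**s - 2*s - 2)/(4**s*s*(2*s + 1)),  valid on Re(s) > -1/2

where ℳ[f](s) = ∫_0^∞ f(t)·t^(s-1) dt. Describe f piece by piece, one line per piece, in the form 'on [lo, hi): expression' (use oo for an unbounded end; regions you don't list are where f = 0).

reversing the power substitution: t on [0, 1/2); 2 - t on [1/2, 3/2)
cuts at 1/4: linearity sums the 2 kernel integrals
over [0, 1/4), the kernel integral of sqrt(t) enters the sum
segment [1/4, 9/4) carries (2 - sqrt(t)); integrate it

on [0, 1/4): sqrt(t)
on [1/4, 9/4): 2 - sqrt(t)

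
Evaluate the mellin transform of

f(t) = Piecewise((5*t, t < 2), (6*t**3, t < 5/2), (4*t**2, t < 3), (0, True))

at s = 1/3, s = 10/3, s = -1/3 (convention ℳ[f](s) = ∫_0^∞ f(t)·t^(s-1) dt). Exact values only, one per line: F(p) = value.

F(1/3) = -69*2**(1/3)/10 + 108*3**(1/3)/7 + 975*2**(2/3)*5**(1/3)/112
F(10/3) = -10416*2**(1/3)/247 + 384375*2**(2/3)*5**(1/3)/4864 + 729*3**(1/3)/4
F(-1/3) = -3*2**(2/3)/2 + 129*2**(1/3)*5**(2/3)/32 + 36*3**(2/3)/5

summing 3 kernel integrals split by 2, 5/2 yields ℳ[f](s)
over [0, 2), the kernel integral of 5*t enters the sum
on [2, 5/2): add ∫ 6*t**3·t^(s-1) dt
piece [5/2, 3): integrate 4*t**2 against the kernel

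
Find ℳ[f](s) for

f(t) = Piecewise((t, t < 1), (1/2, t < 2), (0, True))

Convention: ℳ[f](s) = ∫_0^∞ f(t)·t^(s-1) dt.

f breaks at 1 into 2 integrals to sum
between 0 and 1 the integrand is t·t^(s-1)
segment [1, 2) carries 1/2; integrate it

(2**s*(s + 1) + s - 1)/(2*s*(s + 1))
  Re(s) > -1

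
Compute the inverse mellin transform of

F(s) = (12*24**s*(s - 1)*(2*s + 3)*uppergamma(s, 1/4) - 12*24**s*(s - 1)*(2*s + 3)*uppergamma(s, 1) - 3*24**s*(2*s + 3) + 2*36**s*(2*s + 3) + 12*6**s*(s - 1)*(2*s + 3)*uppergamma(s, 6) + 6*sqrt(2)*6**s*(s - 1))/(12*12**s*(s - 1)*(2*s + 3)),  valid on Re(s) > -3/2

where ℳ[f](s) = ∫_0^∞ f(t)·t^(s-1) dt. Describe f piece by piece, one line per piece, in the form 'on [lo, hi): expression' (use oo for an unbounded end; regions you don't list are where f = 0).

decompose at 1/2, 2, 3; ℳ[f](s) sums the 4 pieces' integrals
on [0, 1/2) integrate f = t**(3/2) against the kernel
[1/2, 2) adds the kernel integral of exp(-t/2)
on [2, 3): add ∫ 1/(2*t)·t^(s-1) dt
segment [3, ∞) carries exp(-2*t); integrate it

on [0, 1/2): t**(3/2)
on [1/2, 2): exp(-t/2)
on [2, 3): 1/(2*t)
on [3, oo): exp(-2*t)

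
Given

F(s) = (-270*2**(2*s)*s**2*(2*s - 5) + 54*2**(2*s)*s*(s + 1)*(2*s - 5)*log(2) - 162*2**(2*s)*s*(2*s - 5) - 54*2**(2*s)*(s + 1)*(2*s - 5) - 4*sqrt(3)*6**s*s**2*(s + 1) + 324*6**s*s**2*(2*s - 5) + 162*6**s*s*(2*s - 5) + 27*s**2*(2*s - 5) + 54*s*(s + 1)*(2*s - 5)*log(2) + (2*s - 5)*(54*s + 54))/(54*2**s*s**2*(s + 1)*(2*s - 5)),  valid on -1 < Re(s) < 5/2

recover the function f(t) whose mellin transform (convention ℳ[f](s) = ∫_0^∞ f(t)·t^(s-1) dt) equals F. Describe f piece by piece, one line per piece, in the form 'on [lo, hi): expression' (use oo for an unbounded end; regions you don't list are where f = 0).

on [0, 1/2): t
on [1/2, 2): log(t)
on [2, 3): t + 3
on [3, oo): t**(-5/2)

linearity at 1/2, 2, 3 turns ℳ[f](s) into 4 summed integrals
segment [0, 1/2) carries t; integrate it
segment [1/2, 2) carries log(t); integrate it
piece [2, 3): integrate (t + 3) against the kernel
[3, ∞) adds the kernel integral of t**(-5/2)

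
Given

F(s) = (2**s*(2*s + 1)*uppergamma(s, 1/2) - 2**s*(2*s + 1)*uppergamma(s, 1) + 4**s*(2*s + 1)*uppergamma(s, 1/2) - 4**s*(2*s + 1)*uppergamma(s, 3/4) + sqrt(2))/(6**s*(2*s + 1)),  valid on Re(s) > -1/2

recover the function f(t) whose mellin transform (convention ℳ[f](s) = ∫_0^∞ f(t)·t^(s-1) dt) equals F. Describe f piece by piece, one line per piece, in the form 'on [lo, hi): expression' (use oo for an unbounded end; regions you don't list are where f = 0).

invert the common scale on t to get sqrt(t) on [0, 1/2); exp(-t) on [1/2, 1); exp(-t/2) on [1, 3/2)
split f at 1/6, 1/3: ℳ[f](s) collects 3 kernel integrals
the [0, 1/6) slice contributes ∫ sqrt(3)*sqrt(t)·t^(s-1) dt
over [1/6, 1/3), the kernel integral of exp(-3*t) enters the sum
piece [1/3, 1/2): integrate exp(-3*t/2) against the kernel

on [0, 1/6): sqrt(3)*sqrt(t)
on [1/6, 1/3): exp(-3*t)
on [1/3, 1/2): exp(-3*t/2)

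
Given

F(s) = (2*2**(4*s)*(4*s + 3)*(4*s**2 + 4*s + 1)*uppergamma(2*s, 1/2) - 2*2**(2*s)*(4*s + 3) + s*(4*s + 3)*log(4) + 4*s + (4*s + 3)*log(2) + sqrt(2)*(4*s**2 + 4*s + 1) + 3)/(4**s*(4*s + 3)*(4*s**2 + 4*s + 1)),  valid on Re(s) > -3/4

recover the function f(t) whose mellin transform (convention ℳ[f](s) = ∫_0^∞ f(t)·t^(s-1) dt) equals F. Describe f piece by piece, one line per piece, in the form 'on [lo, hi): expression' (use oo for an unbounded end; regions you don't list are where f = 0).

on [0, 1/4): t**(3/4)
on [1/4, 1): sqrt(t)*log(sqrt(t))
on [1, oo): exp(-sqrt(t)/2)

reversing the power substitution: t**(3/2) on [0, 1/2); t*log(t) on [1/2, 1); exp(-t/2) on [1, ∞)
integrate the 3 segments split at 1/4, 1, then add the results
∫ t**(3/4)·t^(s-1) over [0, 1/4)
∫ sqrt(t)*log(sqrt(t))·t^(s-1) over [1/4, 1)
over [1, ∞), the kernel integral of exp(-sqrt(t)/2) enters the sum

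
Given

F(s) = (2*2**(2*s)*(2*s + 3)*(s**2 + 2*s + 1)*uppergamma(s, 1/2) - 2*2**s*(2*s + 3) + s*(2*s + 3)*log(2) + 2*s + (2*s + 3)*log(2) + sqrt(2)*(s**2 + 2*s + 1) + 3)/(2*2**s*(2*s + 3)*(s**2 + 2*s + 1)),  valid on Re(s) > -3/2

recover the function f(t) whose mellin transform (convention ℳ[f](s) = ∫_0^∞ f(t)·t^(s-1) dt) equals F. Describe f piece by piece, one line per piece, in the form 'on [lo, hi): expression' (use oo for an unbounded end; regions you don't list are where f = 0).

decompose at 1/2, 1; ℳ[f](s) sums the 3 pieces' integrals
over [0, 1/2), the kernel integral of t**(3/2) enters the sum
segment [1/2, 1) carries t*log(t); integrate it
∫ exp(-t/2)·t^(s-1) over [1, ∞)

on [0, 1/2): t**(3/2)
on [1/2, 1): t*log(t)
on [1, oo): exp(-t/2)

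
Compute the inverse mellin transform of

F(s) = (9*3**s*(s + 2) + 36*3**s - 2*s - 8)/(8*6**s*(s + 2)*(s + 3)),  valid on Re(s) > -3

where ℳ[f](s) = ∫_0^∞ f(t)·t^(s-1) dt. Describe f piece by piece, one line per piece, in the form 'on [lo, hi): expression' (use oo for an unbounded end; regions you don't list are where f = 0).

on [0, 1/6): 27*t**3
on [1/6, 1/2): 9*t**2*(2 - 3*t)

the common scale on t comes off first: 27*t**3/8 on [0, 1/3); 9*t**2*(2 - 3*t/2)/4 on [1/3, 1)
peel off the common scale on t: t**3 on [0, 1/2); t**2*(2 - t) on [1/2, 3/2)
peel off the shared t-power: t on [0, 1/2); 2 - t on [1/2, 3/2)
slice at 1/6, transform all 2 pieces, and sum them
segment [0, 1/6) carries 27*t**3; integrate it
[1/6, 1/2) adds the kernel integral of 9*t**2*(2 - 3*t)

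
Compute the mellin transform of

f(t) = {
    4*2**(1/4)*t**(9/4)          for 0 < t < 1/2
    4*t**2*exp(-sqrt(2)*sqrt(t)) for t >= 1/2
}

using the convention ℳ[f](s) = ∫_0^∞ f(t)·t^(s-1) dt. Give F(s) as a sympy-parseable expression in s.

strip the common scale on t: t**(9/4) on [0, 1); t**2*exp(-sqrt(t)) on [1, ∞)
the shared t-power comes off first: t**(1/4) on [0, 1); exp(-sqrt(t)) on [1, ∞)
undo the power substitution: sqrt(t) on [0, 1); exp(-t) on [1, ∞)
integrate the 2 segments split at 1/2, then add the results
piece [0, 1/2): integrate 4*2**(1/4)*t**(9/4) against the kernel
between 1/2 and ∞ the integrand is 4*t**2*exp(-sqrt(2)*sqrt(t))·t^(s-1)

2*((4*s + 9)*uppergamma(2*s + 4, 1) + 2)/(2**s*(4*s + 9))
  Re(s) > -9/4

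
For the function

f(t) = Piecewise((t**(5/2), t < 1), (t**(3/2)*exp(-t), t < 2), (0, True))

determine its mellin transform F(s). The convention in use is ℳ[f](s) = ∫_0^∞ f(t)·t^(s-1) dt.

back out the shared t-power: t**(7/2) on [0, 1); t**(5/2)*exp(-t) on [1, 2)
peel off the shared t-power: t**(3/2) on [0, 1); sqrt(t)*exp(-t) on [1, 2)
reversing the shared t-power: t on [0, 1); exp(-t) on [1, 2)
summing 2 kernel integrals split by 1 yields ℳ[f](s)
piece [0, 1): integrate t**(5/2) against the kernel
∫ t**(3/2)*exp(-t)·t^(s-1) over [1, 2)

((2*s + 5)*uppergamma(s + 3/2, 1) - (2*s + 5)*uppergamma(s + 3/2, 2) + 2)/(2*s + 5)
  Re(s) > -5/2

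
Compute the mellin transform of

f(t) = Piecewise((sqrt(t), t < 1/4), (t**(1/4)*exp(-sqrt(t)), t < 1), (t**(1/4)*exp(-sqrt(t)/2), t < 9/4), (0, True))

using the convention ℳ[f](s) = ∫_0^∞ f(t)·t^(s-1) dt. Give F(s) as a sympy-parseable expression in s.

2**(-2*s - 1/2)*(2**(2*s + 3/2)*(2*s + 1)*uppergamma(2*s + 1/2, 1/2) - 2**(2*s + 3/2)*(2*s + 1)*uppergamma(2*s + 1/2, 1) + 2**(4*s + 2)*(2*s + 1)*uppergamma(2*s + 1/2, 1/2) - 2**(4*s + 2)*(2*s + 1)*uppergamma(2*s + 1/2, 3/4) + sqrt(2))/(2*s + 1)
  Re(s) > -1/2

strip the power substitution: t on [0, 1/2); sqrt(t)*exp(-t) on [1/2, 1); sqrt(t)*exp(-t/2) on [1, 3/2)
undo the shared t-power: sqrt(t) on [0, 1/2); exp(-t) on [1/2, 1); exp(-t/2) on [1, 3/2)
split f at 1/4, 1: ℳ[f](s) collects 3 kernel integrals
between 0 and 1/4 the integrand is sqrt(t)·t^(s-1)
for t in [1/4, 1): the term is ∫ t**(1/4)*exp(-sqrt(t))·t^(s-1)
on [1, 9/4): add ∫ t**(1/4)*exp(-sqrt(t)/2)·t^(s-1) dt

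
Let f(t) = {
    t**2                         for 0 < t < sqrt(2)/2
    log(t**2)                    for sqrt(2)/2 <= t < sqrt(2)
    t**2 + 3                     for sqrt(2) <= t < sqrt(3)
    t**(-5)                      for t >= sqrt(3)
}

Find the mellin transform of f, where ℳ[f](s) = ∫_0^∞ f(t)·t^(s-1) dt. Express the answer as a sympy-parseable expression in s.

(-135*2**s*s**2*(s - 5)/2 + 27*2**s*s*(s/2 + 1)*(s - 5)*log(2) - 81*2**s*s*(s - 5) - 54*2**s*(s/2 + 1)*(s - 5) - sqrt(3)*6**(s/2)*s**2*(s/2 + 1) + 81*6**(s/2)*s**2*(s - 5) + 81*6**(s/2)*s*(s - 5) + 27*s**2*(s - 5)/4 + 27*s*(s/2 + 1)*(s - 5)*log(2) + (s - 5)*(27*s + 54))/(27*2**(s/2)*s**2*(s/2 + 1)*(s - 5))
  -2 < Re(s) < 5

strip the power substitution: t on [0, 1/2); log(t) on [1/2, 2); t + 3 on [2, 3); …
decompose at sqrt(2)/2, sqrt(2), sqrt(3); ℳ[f](s) sums the 4 pieces' integrals
segment 0 to sqrt(2)/2 holds t**2; add its integral
over [sqrt(2)/2, sqrt(2)), the kernel integral of log(t**2) enters the sum
[sqrt(2), sqrt(3)) adds the kernel integral of (t**2 + 3)
over [sqrt(3), ∞), the kernel integral of t**(-5) enters the sum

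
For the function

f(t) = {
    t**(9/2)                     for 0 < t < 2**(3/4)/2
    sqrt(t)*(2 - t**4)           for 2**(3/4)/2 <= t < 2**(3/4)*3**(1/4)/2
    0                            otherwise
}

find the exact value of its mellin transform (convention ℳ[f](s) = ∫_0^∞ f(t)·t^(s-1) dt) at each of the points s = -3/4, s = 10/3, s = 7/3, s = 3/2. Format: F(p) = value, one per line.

F(-3/4) = 2*2**(1/16)*(62 - 21*3**(15/16))/15
F(10/3) = 3*2**(1/24)*(-142 + 119*3**(23/24))/2162
F(7/3) = 3*2**(7/24)*(-130 + 113*3**(17/24))/1394
F(3/2) = sqrt(2)*(-10 + 9*sqrt(3))/24

reversing the shared t-power: t**4 on [0, 2**(3/4)/2); 2 - t**4 on [2**(3/4)/2, 2**(3/4)*3**(1/4)/2)
the power substitution comes off first: t**2 on [0, sqrt(2)/2); 2 - t**2 on [sqrt(2)/2, sqrt(6)/2)
the power substitution comes off first: t on [0, 1/2); 2 - t on [1/2, 3/2)
cuts at 2**(3/4)/2: linearity sums the 2 kernel integrals
the [0, 2**(3/4)/2) slice contributes ∫ t**(9/2)·t^(s-1) dt
segment 2**(3/4)/2 to 2**(3/4)*3**(1/4)/2 holds sqrt(t)*(2 - t**4); add its integral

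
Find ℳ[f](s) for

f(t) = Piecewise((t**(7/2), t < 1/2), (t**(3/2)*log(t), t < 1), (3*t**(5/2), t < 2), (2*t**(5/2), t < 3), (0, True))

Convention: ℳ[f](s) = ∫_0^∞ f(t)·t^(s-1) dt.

back out the shared t-power: t**(3/2) on [0, 1/2); log(t)/sqrt(t) on [1/2, 1); 3*sqrt(t) on [1, 2); …
invert the shared t-power to get t on [0, 1/2); log(t)/t on [1/2, 1); 3 on [1, 2); …
integrate the 4 segments split at 1/2, 1, 2, then add the results
the [0, 1/2) slice contributes ∫ t**(7/2)·t^(s-1) dt
[1/2, 1) adds the kernel integral of t**(3/2)*log(t)
segment [1, 2) carries 3*t**(5/2); integrate it
piece [2, 3): integrate 2*t**(5/2) against the kernel

2**(-s - 5/2)*(-3*2**(s + 7/2)*(2*s + 7)*(8*s - (2*s + 5)**2 + 16) + 2**(s + 9/2)*(2*s + 5)*(2*s + 7) + 2**(2*s + 6)*(2*s + 7)*(8*s - (2*s + 5)**2 + 16) + 4*6**(s + 5/2)*(2*s + 7)*(8*s - (2*s + 5)**2 + 16) - 4*(2*s + 5)**2*(2*s + 7)*log(2) - 8*(2*s + 5)*(2*s + 7) + 8*(2*s + 5)*(2*s + 7)*log(2) + (2*s + 5)*(8*s - (2*s + 5)**2 + 16))/((2*s + 5)*(2*s + 7)*(8*s - (2*s + 5)**2 + 16))
  Re(s) > -7/2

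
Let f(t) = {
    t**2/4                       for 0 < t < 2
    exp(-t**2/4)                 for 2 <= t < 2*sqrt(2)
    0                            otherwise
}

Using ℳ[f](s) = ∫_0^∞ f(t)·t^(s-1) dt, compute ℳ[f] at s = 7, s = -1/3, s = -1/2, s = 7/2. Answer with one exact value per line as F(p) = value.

F(7) = -816*sqrt(2)*exp(-2) - 120*sqrt(pi)*erfc(sqrt(2)) + 128/9 + 120*sqrt(pi)*erfc(1) + 464*exp(-1)
F(-1/3) = 2**(2/3)*(-5*uppergamma(-1/6, 2) + 5*uppergamma(-1/6, 1) + 6)/20
F(-1/2) = sqrt(2)*(-3*uppergamma(-1/4, 2) + 3*uppergamma(-1/4, 1) + 4)/12
F(7/2) = 4*sqrt(2)*(-uppergamma(7/4, 2) + 4/11 + uppergamma(7/4, 1))

undo the common scale on t: t**2 on [0, 1); exp(-t**2) on [1, sqrt(2))
strip the power substitution: t on [0, 1); exp(-t) on [1, 2)
f breaks at 2 into 2 integrals to sum
segment 0 to 2 holds t**2/4; add its integral
segment 2 to 2*sqrt(2) holds exp(-t**2/4); add its integral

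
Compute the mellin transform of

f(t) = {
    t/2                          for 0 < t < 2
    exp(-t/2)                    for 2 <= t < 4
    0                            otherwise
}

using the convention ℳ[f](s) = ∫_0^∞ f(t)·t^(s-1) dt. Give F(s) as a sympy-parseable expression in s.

remove the common scale on t first: t on [0, 1); exp(-t) on [1, 2)
split f at 2: ℳ[f](s) collects 2 kernel integrals
segment [0, 2) carries t/2; integrate it
on [2, 4) integrate f = exp(-t/2) against the kernel

2**s*((s + 1)*uppergamma(s, 1) - (s + 1)*uppergamma(s, 2) + 1)/(s + 1)
  Re(s) > -1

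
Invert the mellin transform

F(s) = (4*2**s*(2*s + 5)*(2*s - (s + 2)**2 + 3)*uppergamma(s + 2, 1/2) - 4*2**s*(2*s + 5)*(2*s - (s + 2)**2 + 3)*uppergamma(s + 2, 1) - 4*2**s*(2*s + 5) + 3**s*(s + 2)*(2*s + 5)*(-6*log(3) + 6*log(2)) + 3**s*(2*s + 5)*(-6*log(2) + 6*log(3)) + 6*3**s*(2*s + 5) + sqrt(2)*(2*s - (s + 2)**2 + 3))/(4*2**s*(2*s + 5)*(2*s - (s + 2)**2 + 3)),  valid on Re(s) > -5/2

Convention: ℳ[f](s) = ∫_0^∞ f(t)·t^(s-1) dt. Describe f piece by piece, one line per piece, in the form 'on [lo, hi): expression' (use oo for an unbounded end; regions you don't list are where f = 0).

on [0, 1/2): t**(5/2)
on [1/2, 1): t**2*exp(-t)
on [1, 3/2): t*log(t)

peel off the shared t-power: sqrt(t) on [0, 1/2); exp(-t) on [1/2, 1); log(t)/t on [1, 3/2)
summing 3 kernel integrals split by 1/2, 1 yields ℳ[f](s)
for t in [0, 1/2): the term is ∫ t**(5/2)·t^(s-1)
segment 1/2 to 1 holds t**2*exp(-t); add its integral
on [1, 3/2): add ∫ t*log(t)·t^(s-1) dt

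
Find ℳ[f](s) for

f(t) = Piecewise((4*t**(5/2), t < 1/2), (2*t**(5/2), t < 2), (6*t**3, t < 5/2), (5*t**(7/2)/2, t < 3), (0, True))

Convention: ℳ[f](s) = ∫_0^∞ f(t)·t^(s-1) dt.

(4*2**(-s - 5/2)*(s + 3)*(2*s + 7) + 4*2**(s + 5/2)*(s + 3)*(2*s + 7) - 6*2**(s + 3)*(2*s + 5)*(2*s + 7) + 5*3**(s + 7/2)*(s + 3)*(2*s + 5) + 6*(5/2)**(s + 3)*(2*s + 5)*(2*s + 7) - 5*(5/2)**(s + 7/2)*(s + 3)*(2*s + 5))/((s + 3)*(2*s + 5)*(2*s + 7))
  Re(s) > -5/2

treat the 4 regions marked off by 1/2, 2, 5/2 separately and sum
∫ over [0, 1/2) of 4*t**(5/2)·t^(s-1) joins the sum
between 1/2 and 2 the integrand is 2*t**(5/2)·t^(s-1)
∫ over [2, 5/2) of 6*t**3·t^(s-1) joins the sum
[5/2, 3) adds the kernel integral of 5*t**(7/2)/2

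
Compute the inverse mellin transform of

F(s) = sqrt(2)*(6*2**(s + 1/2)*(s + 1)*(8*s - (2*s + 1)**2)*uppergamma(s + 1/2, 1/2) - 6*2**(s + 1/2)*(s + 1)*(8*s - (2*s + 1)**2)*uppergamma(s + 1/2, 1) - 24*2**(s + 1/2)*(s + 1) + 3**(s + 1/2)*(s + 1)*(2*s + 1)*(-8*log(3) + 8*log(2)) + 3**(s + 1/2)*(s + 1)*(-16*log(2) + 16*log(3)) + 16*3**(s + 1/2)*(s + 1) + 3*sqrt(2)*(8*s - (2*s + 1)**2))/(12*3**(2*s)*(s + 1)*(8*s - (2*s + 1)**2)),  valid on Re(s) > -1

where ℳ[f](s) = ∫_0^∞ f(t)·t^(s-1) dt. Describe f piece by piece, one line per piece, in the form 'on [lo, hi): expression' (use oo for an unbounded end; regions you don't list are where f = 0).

invert the common scale on t to get 3*t/2 on [0, 1/3); sqrt(6)*sqrt(t)*exp(-3*t/2)/2 on [1/3, 2/3); sqrt(6)*log(3*t/2)/(3*sqrt(t)) on [2/3, 1)
peel off the common scale on t: t on [0, 1/2); sqrt(t)*exp(-t) on [1/2, 1); log(t)/sqrt(t) on [1, 3/2)
reversing the shared t-power: sqrt(t) on [0, 1/2); exp(-t) on [1/2, 1); log(t)/t on [1, 3/2)
breakpoints 1/9, 2/9: one integral from each of the 3 segments
between 0 and 1/9 the integrand is 9*t/2·t^(s-1)
piece [1/9, 2/9): integrate 3*sqrt(2)*sqrt(t)*exp(-9*t/2)/2 against the kernel
for t in [2/9, 1/3): the term is ∫ sqrt(2)*log(9*t/2)/(3*sqrt(t))·t^(s-1)

on [0, 1/9): 9*t/2
on [1/9, 2/9): 3*sqrt(2)*sqrt(t)*exp(-9*t/2)/2
on [2/9, 1/3): sqrt(2)*log(9*t/2)/(3*sqrt(t))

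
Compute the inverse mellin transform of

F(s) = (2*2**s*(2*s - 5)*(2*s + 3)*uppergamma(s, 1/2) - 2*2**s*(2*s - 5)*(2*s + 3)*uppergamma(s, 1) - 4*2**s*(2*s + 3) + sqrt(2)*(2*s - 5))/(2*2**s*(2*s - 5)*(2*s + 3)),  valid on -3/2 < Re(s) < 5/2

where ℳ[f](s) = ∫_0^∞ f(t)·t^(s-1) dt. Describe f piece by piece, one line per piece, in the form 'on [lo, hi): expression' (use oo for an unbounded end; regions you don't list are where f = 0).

on [0, 1/2): t**(3/2)
on [1/2, 1): exp(-t)
on [1, oo): t**(-5/2)

integrate the 3 segments split at 1/2, 1, then add the results
over [0, 1/2), the kernel integral of t**(3/2) enters the sum
the [1/2, 1) slice contributes ∫ exp(-t)·t^(s-1) dt
the [1, ∞) slice contributes ∫ t**(-5/2)·t^(s-1) dt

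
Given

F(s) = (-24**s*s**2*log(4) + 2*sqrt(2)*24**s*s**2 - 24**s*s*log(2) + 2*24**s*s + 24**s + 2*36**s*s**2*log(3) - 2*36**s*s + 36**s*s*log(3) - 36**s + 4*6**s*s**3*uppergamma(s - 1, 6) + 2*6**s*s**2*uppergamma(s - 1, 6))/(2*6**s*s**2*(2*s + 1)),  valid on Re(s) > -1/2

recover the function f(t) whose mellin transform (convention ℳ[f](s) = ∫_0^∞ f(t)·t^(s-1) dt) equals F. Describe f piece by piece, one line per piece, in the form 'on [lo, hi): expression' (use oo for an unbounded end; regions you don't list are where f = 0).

on [0, 4): sqrt(2)*sqrt(t)/4
on [4, 6): log(t/2)/2
on [6, oo): exp(-t)/t

strip the shared t-power: sqrt(2)*t**(3/2)/4 on [0, 4); t*log(t/2)/2 on [4, 6); exp(-t) on [6, ∞)
invert the common scale on t to get t**(3/2) on [0, 2); t*log(t) on [2, 3); exp(-2*t) on [3, ∞)
breakpoints 4, 6: one integral from each of the 3 segments
for t in [0, 4): the term is ∫ sqrt(2)*sqrt(t)/4·t^(s-1)
segment [4, 6) carries log(t/2)/2; integrate it
on [6, ∞) integrate f = exp(-t)/t against the kernel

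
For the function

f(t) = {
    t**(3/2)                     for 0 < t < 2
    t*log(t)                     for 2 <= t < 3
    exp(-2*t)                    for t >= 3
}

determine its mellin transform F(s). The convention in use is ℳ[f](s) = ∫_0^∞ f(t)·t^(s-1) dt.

(-12**s*s*(2*s + 3)*log(4) - 12**s*(2*s + 3)*log(4) + 12**s*(4*s + 6) + 12**s*sqrt(2)*(4*s**2 + 8*s + 4) + 3*18**s*s*(2*s + 3)*log(3) + 18**s*(-6*s - 9) + 3*18**s*(2*s + 3)*log(3) + 3**s*(2*s + 3)*(s**2 + 2*s + 1)*uppergamma(s, 6))/(6**s*(2*s + 3)*(s**2 + 2*s + 1))
  Re(s) > -3/2

along the cuts 2, 3, ℳ[f](s) splits into 3 integrals
over [0, 2), the kernel integral of t**(3/2) enters the sum
over [2, 3), the kernel integral of t*log(t) enters the sum
∫ over [3, ∞) of exp(-2*t)·t^(s-1) joins the sum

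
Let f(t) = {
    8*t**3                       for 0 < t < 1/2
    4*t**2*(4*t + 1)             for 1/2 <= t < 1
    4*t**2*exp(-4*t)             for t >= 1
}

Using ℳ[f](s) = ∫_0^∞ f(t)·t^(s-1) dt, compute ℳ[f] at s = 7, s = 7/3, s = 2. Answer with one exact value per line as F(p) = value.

invert the common scale on t to get t**3 on [0, 1); t**2*(2*t + 1) on [1, 2); t**2*exp(-2*t) on [2, ∞)
invert the shared t-power to get t on [0, 1); 2*t + 1 on [1, 2); exp(-2*t) on [2, ∞)
along the cuts 1/2, 1, ℳ[f](s) splits into 3 integrals
between 0 and 1/2 the integrand is 8*t**3·t^(s-1)
the [1/2, 1) slice contributes ∫ 4*t**2*(4*t + 1)·t^(s-1) dt
piece [1, ∞): integrate 4*t**2*exp(-4*t) against the kernel

F(7) = 16831*exp(-4)/512 + 23533/11520
F(7/3) = -87*2**(2/3)/1664 + 2**(1/3)*uppergamma(13/3, 4)/128 + 51/13
F(2) = 71*exp(-4)/32 + 327/80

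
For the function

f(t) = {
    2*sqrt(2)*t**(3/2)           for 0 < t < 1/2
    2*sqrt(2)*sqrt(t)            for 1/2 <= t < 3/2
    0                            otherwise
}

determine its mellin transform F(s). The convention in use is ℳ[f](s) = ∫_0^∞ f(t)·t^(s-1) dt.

(4*sqrt(3)*3**s*(2*s + 3) - 4*s - 10)/(2**s*(2*s + 1)*(2*s + 3))
  Re(s) > -3/2

back out the common scale on t: t**(3/2) on [0, 1); 2*sqrt(t) on [1, 3)
decompose at 1/2; ℳ[f](s) sums the 2 pieces' integrals
∫ over [0, 1/2) of 2*sqrt(2)*t**(3/2)·t^(s-1) joins the sum
on [1/2, 3/2): add ∫ 2*sqrt(2)*sqrt(t)·t^(s-1) dt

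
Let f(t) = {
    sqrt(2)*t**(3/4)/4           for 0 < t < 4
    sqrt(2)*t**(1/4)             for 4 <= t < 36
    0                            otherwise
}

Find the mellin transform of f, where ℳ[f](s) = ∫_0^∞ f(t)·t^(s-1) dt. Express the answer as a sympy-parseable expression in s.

remove the power substitution first: sqrt(2)*t**(3/2)/4 on [0, 2); sqrt(2)*sqrt(t) on [2, 6)
the common scale on t comes off first: t**(3/2) on [0, 1); 2*sqrt(t) on [1, 3)
summing 2 kernel integrals split by 4 yields ℳ[f](s)
between 0 and 4 the integrand is sqrt(2)*t**(3/4)/4·t^(s-1)
piece [4, 36): integrate sqrt(2)*t**(1/4) against the kernel

2**(2*s + 2)*(3**(2*s + 1/2)*(8*s + 6) - 4*s - 5)/((4*s + 1)*(4*s + 3))
  Re(s) > -3/4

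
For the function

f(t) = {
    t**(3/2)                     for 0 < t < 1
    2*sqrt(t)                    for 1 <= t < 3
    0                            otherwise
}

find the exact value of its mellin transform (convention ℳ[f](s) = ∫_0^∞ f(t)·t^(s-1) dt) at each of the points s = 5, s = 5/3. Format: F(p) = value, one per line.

the 2 pieces separated at 1 each add one integral
piece [0, 1): integrate t**(3/2) against the kernel
over [1, 3), the kernel integral of 2*sqrt(t) enters the sum

F(5) = -30/143 + 972*sqrt(3)/11
F(5/3) = -150/247 + 108*3**(1/6)/13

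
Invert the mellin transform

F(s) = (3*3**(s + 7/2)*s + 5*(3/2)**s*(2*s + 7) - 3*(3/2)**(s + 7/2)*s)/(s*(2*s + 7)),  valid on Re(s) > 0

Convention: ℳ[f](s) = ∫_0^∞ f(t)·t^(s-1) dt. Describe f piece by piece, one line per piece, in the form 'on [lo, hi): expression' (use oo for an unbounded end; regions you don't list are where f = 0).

on [0, 3/2): 5
on [3/2, 3): 3*t**(7/2)/2

integrate the 2 segments split at 3/2, then add the results
∫ over [0, 3/2) of 5·t^(s-1) joins the sum
piece [3/2, 3): integrate 3*t**(7/2)/2 against the kernel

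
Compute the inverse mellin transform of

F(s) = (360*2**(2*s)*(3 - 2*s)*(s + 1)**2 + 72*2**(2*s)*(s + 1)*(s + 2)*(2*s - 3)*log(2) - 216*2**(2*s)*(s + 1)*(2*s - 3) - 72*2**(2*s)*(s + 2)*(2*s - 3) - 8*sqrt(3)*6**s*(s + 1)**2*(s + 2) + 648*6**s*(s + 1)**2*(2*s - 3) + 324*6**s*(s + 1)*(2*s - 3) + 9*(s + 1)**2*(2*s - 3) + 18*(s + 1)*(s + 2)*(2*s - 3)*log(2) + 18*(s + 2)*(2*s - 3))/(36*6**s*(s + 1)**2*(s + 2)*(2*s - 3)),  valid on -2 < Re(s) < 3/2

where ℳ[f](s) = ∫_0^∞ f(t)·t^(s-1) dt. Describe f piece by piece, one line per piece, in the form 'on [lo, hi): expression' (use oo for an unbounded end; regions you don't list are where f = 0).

on [0, 1/6): 9*t**2
on [1/6, 2/3): 3*t*log(3*t)
on [2/3, 1): 3*t*(3*t + 3)
on [1, oo): sqrt(3)/(9*t**(3/2))

remove the common scale on t first: t**2 on [0, 1/2); t*log(t) on [1/2, 2); t*(t + 3) on [2, 3); …
peel off the shared t-power: t on [0, 1/2); log(t) on [1/2, 2); t + 3 on [2, 3); …
decompose at 1/6, 2/3, 1; ℳ[f](s) sums the 4 pieces' integrals
on [0, 1/6) integrate f = 9*t**2 against the kernel
on [1/6, 2/3) integrate f = 3*t*log(3*t) against the kernel
over [2/3, 1), the kernel integral of 3*t*(3*t + 3) enters the sum
segment [1, ∞) carries sqrt(3)/(9*t**(3/2)); integrate it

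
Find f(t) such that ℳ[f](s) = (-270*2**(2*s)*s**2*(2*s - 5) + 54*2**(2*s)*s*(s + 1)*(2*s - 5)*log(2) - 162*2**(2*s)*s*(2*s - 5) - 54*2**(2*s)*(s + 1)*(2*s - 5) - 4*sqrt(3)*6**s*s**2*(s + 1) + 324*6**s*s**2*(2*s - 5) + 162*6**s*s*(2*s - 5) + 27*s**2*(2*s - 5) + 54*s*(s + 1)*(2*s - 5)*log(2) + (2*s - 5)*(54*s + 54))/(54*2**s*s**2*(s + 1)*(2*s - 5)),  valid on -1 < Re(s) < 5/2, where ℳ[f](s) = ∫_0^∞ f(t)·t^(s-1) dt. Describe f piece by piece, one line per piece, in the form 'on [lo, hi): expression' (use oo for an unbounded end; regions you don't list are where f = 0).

split f at 1/2, 2, 3: ℳ[f](s) collects 4 kernel integrals
piece [0, 1/2): integrate t against the kernel
∫ over [1/2, 2) of log(t)·t^(s-1) joins the sum
segment [2, 3) carries (t + 3); integrate it
piece [3, ∞): integrate t**(-5/2) against the kernel

on [0, 1/2): t
on [1/2, 2): log(t)
on [2, 3): t + 3
on [3, oo): t**(-5/2)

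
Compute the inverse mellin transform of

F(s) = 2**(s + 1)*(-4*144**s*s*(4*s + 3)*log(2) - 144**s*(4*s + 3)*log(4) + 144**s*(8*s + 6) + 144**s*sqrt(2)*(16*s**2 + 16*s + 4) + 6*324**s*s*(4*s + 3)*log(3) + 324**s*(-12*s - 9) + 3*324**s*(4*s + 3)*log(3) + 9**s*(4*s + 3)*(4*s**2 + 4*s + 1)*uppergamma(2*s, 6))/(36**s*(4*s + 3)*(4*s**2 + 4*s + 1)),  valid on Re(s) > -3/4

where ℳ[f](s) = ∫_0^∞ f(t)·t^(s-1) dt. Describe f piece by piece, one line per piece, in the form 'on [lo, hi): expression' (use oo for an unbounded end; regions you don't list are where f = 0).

back out the common scale on t: t**(3/4) on [0, 4); sqrt(t)*log(sqrt(t)) on [4, 9); exp(-2*sqrt(t)) on [9, ∞)
undo the power substitution: t**(3/2) on [0, 2); t*log(t) on [2, 3); exp(-2*t) on [3, ∞)
the 3 pieces separated at 8, 18 each add one integral
the [0, 8) slice contributes ∫ 2**(1/4)*t**(3/4)/2·t^(s-1) dt
the [8, 18) slice contributes ∫ sqrt(2)*sqrt(t)*log(sqrt(2)*sqrt(t)/2)/2·t^(s-1) dt
∫ exp(-sqrt(2)*sqrt(t))·t^(s-1) over [18, ∞)

on [0, 8): 2**(1/4)*t**(3/4)/2
on [8, 18): sqrt(2)*sqrt(t)*log(sqrt(2)*sqrt(t)/2)/2
on [18, oo): exp(-sqrt(2)*sqrt(t))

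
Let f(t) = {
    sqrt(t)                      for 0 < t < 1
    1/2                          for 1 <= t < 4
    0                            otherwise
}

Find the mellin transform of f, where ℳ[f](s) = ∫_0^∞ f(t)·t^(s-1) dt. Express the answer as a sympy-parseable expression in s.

(4**s*(2*s + 1)/2 + s - 1/2)/(s*(2*s + 1))
  Re(s) > -1/2

invert the power substitution to get t on [0, 1); 1/2 on [1, 2)
treat the 2 regions marked off by 1 separately and sum
piece [0, 1): integrate sqrt(t) against the kernel
between 1 and 4 the integrand is 1/2·t^(s-1)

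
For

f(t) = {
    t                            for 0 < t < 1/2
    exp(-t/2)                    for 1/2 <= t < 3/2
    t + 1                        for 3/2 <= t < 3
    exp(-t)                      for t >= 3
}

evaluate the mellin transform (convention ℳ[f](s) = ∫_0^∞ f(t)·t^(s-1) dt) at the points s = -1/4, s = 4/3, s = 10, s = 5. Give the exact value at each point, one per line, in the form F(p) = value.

F(-1/4) = 2**(1/4)*(-3*sqrt(2)*uppergamma(-1/4, 3/4) + 3*2**(3/4)*uppergamma(-1/4, 3) + 4 + 3*sqrt(2)*uppergamma(-1/4, 1/4) + 4*3**(3/4))/6
F(4/3) = 2**(2/3)*(-117*3**(1/3) - 112*2**(2/3)*uppergamma(4/3, 3/4) + 56*2**(1/3)*uppergamma(4/3, 3) + 6 + 112*2**(2/3)*uppergamma(4/3, 1/4) + 342*6**(1/3))/112
F(10) = -201383466759*exp(-3/4)/256 + 2477577947/112640 + 7280604*exp(-3) + 122145247909*exp(-1/4)/256
F(5) = -12993*exp(-3/4)/8 + 393*exp(-3) + 80009/480 + 7889*exp(-1/4)/8

the 4 pieces separated at 1/2, 3/2, 3 each add one integral
∫ over [0, 1/2) of t·t^(s-1) joins the sum
on [1/2, 3/2) integrate f = exp(-t/2) against the kernel
segment [3/2, 3) carries (t + 1); integrate it
on [3, ∞) integrate f = exp(-t) against the kernel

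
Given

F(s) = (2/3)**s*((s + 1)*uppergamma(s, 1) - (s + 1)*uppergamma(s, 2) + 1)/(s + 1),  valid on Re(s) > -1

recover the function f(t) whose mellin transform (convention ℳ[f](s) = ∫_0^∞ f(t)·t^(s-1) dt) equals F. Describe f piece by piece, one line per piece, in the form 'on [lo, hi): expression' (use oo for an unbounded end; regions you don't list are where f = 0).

remove the common scale on t first: t on [0, 1); exp(-t) on [1, 2)
cuts at 2/3: linearity sums the 2 kernel integrals
the [0, 2/3) slice contributes ∫ 3*t/2·t^(s-1) dt
∫ exp(-3*t/2)·t^(s-1) over [2/3, 4/3)

on [0, 2/3): 3*t/2
on [2/3, 4/3): exp(-3*t/2)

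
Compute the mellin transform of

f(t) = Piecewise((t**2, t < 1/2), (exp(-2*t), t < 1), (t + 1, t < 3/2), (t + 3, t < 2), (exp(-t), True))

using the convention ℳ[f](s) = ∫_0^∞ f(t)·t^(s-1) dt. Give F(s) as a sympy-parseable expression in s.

(20*2**(2*s)*s*(s + 2) + 12*2**(2*s)*(s + 2) + 4*2**s*s*(s + 1)*(s + 2)*uppergamma(s, 2) - 8*2**s*s*(s + 2) - 4*2**s*(s + 2) - 8*3**s*s*(s + 2) - 8*3**s*(s + 2) + 4*s*(s + 1)*(s + 2)*uppergamma(s, 1) - 4*s*(s + 1)*(s + 2)*uppergamma(s, 2) + s*(s + 1))/(4*2**s*s*(s + 1)*(s + 2))
  Re(s) > -2

decompose at 1/2, 1, 3/2, 2; ℳ[f](s) sums the 5 pieces' integrals
for t in [0, 1/2): the term is ∫ t**2·t^(s-1)
segment [1/2, 1) carries exp(-2*t); integrate it
over [1, 3/2), the kernel integral of (t + 1) enters the sum
[3/2, 2) adds the kernel integral of (t + 3)
for t in [2, ∞): the term is ∫ exp(-t)·t^(s-1)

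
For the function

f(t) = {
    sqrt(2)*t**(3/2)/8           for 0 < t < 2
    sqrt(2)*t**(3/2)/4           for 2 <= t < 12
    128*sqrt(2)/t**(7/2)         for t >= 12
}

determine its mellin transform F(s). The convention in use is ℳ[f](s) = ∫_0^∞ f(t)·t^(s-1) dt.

(1940*12**s*sqrt(6)*s - 6810*12**s*sqrt(6) - 162*2**s*s + 567*2**s)/(81*(4*s**2 - 8*s - 21))
  -3/2 < Re(s) < 7/2

reversing the common scale on t: t**(3/2)/2 on [0, 1); t**(3/2) on [1, 6); 16/t**(7/2) on [6, ∞)
peel off the shared t-power: t/2 on [0, 1); t on [1, 6); 16/t**4 on [6, ∞)
invert the common scale on t to get t on [0, 1/2); 2*t on [1/2, 3); t**(-4) on [3, ∞)
along the cuts 2, 12, ℳ[f](s) splits into 3 integrals
between 0 and 2 the integrand is sqrt(2)*t**(3/2)/8·t^(s-1)
segment [2, 12) carries sqrt(2)*t**(3/2)/4; integrate it
∫ 128*sqrt(2)/t**(7/2)·t^(s-1) over [12, ∞)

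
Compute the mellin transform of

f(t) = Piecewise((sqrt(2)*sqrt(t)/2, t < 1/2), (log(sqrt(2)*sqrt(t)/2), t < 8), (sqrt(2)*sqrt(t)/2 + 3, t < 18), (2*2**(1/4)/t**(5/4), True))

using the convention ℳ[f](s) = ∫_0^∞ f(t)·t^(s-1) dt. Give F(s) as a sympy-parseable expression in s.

reversing the common scale on t: sqrt(t) on [0, 1/4); log(sqrt(t)) on [1/4, 4); sqrt(t) + 3 on [4, 9); …
strip the power substitution: t on [0, 1/2); log(t) on [1/2, 2); t + 3 on [2, 3); …
cuts at 1/2, 8, 18: linearity sums the 4 kernel integrals
[0, 1/2) adds the kernel integral of sqrt(2)*sqrt(t)/2
for t in [1/2, 8): the term is ∫ log(sqrt(2)*sqrt(t)/2)·t^(s-1)
for t in [8, 18): the term is ∫ (sqrt(2)*sqrt(t)/2 + 3)·t^(s-1)
segment 18 to ∞ holds 2*2**(1/4)/t**(5/4); add its integral

(-1080*2**(4*s)*s**2*(4*s - 5) + 108*2**(4*s)*s*(2*s + 1)*(4*s - 5)*log(2) - 324*2**(4*s)*s*(4*s - 5) - 54*2**(4*s)*(2*s + 1)*(4*s - 5) - 16*sqrt(3)*6**(2*s)*s**2*(2*s + 1) + 1296*6**(2*s)*s**2*(4*s - 5) + 324*6**(2*s)*s*(4*s - 5) + 108*s**2*(4*s - 5) + 108*s*(2*s + 1)*(4*s - 5)*log(2) + (4*s - 5)*(108*s + 54))/(108*2**s*s**2*(2*s + 1)*(4*s - 5))
  -1/2 < Re(s) < 5/4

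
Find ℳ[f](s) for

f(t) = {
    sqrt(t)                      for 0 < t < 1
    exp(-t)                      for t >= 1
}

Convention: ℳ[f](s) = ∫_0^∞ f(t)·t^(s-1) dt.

((2*s + 1)*uppergamma(s, 1) + 2)/(2*s + 1)
  Re(s) > -1/2

f breaks at 1 into 2 integrals to sum
[0, 1) adds the kernel integral of sqrt(t)
on [1, ∞): add ∫ exp(-t)·t^(s-1) dt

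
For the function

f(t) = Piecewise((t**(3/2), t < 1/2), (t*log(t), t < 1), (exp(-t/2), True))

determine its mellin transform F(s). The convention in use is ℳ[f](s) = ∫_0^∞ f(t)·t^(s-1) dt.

(2*2**(2*s)*(2*s + 3)*(s**2 + 2*s + 1)*uppergamma(s, 1/2) - 2*2**s*(2*s + 3) + s*(2*s + 3)*log(2) + 2*s + (2*s + 3)*log(2) + sqrt(2)*(s**2 + 2*s + 1) + 3)/(2*2**s*(2*s + 3)*(s**2 + 2*s + 1))
  Re(s) > -3/2

linearity at 1/2, 1 turns ℳ[f](s) into 3 summed integrals
on [0, 1/2) integrate f = t**(3/2) against the kernel
for t in [1/2, 1): the term is ∫ t*log(t)·t^(s-1)
on [1, ∞) integrate f = exp(-t/2) against the kernel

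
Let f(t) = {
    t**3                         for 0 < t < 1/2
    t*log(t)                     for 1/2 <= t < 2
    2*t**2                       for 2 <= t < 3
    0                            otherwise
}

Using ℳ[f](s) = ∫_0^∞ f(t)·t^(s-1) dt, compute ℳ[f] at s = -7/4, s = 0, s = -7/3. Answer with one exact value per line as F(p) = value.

back out the shared t-power: t**2 on [0, 1/2); log(t) on [1/2, 2); 2*t on [2, 3)
split f at 1/2, 2: ℳ[f](s) collects 3 kernel integrals
[0, 1/2) adds the kernel integral of t**3
segment 1/2 to 2 holds t*log(t); add its integral
∫ over [2, 3) of 2*t**2·t^(s-1) joins the sum

F(-7/4) = 2**(3/4)*(-200*sqrt(2) - log(2**(15*sqrt(2) + 60)) + 89 + 180*6**(1/4))/45
F(0) = 5*log(2)/2 + 85/24
F(-7/3) = 2**(1/3)*(-64*6**(2/3) - log(2**(12*2**(1/3) + 96)) + 120 + 183*2**(1/3))/64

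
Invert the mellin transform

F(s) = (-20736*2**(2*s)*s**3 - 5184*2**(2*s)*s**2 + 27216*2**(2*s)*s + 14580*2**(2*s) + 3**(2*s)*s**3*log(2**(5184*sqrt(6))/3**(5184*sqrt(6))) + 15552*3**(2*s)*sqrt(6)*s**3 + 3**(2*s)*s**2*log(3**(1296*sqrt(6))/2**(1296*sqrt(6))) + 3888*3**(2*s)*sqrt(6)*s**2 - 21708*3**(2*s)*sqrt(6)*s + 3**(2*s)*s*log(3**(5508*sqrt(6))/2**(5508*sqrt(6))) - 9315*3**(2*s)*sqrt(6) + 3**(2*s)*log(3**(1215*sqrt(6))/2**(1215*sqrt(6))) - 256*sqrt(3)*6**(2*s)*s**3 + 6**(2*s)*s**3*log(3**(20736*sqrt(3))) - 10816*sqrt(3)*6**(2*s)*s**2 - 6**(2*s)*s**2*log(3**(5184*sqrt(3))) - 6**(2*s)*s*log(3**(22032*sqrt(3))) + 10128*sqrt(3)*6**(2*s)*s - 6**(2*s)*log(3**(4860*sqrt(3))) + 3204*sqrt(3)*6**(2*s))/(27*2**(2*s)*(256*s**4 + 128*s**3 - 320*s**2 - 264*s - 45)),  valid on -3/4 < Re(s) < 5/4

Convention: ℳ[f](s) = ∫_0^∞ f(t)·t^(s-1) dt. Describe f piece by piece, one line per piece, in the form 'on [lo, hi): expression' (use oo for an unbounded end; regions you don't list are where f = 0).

peel off the power substitution: t**(3/2) on [0, 1); sqrt(t)*(t + 3) on [1, 3/2); t**(3/2)*log(t) on [3/2, 3); …
remove the shared t-power first: t on [0, 1); t + 3 on [1, 3/2); t*log(t) on [3/2, 3); …
slice at 1, 9/4, 9, transform all 4 pieces, and sum them
the [0, 1) slice contributes ∫ t**(3/4)·t^(s-1) dt
[1, 9/4) adds the kernel integral of t**(1/4)*(sqrt(t) + 3)
on [9/4, 9) integrate f = t**(3/4)*log(sqrt(t)) against the kernel
∫ t**(-5/4)·t^(s-1) over [9, ∞)

on [0, 1): t**(3/4)
on [1, 9/4): t**(1/4)*(sqrt(t) + 3)
on [9/4, 9): t**(3/4)*log(sqrt(t))
on [9, oo): t**(-5/4)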